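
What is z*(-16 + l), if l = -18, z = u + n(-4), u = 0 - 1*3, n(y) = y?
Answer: 238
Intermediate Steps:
u = -3 (u = 0 - 3 = -3)
z = -7 (z = -3 - 4 = -7)
z*(-16 + l) = -7*(-16 - 18) = -7*(-34) = 238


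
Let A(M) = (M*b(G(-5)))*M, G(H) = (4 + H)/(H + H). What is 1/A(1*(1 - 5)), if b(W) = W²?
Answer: 25/4 ≈ 6.2500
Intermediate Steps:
G(H) = (4 + H)/(2*H) (G(H) = (4 + H)/((2*H)) = (4 + H)*(1/(2*H)) = (4 + H)/(2*H))
A(M) = M²/100 (A(M) = (M*((½)*(4 - 5)/(-5))²)*M = (M*((½)*(-⅕)*(-1))²)*M = (M*(⅒)²)*M = (M*(1/100))*M = (M/100)*M = M²/100)
1/A(1*(1 - 5)) = 1/((1*(1 - 5))²/100) = 1/((1*(-4))²/100) = 1/((1/100)*(-4)²) = 1/((1/100)*16) = 1/(4/25) = 25/4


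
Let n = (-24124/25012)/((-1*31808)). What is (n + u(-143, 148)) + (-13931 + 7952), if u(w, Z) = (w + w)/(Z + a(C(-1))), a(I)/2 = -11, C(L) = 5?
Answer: -289373642053/48379968 ≈ -5981.3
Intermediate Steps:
a(I) = -22 (a(I) = 2*(-11) = -22)
u(w, Z) = 2*w/(-22 + Z) (u(w, Z) = (w + w)/(Z - 22) = (2*w)/(-22 + Z) = 2*w/(-22 + Z))
n = 163/5375552 (n = -24124*1/25012/(-31808) = -163/169*(-1/31808) = 163/5375552 ≈ 3.0322e-5)
(n + u(-143, 148)) + (-13931 + 7952) = (163/5375552 + 2*(-143)/(-22 + 148)) + (-13931 + 7952) = (163/5375552 + 2*(-143)/126) - 5979 = (163/5375552 + 2*(-143)*(1/126)) - 5979 = (163/5375552 - 143/63) - 5979 = -109813381/48379968 - 5979 = -289373642053/48379968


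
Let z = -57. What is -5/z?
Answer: 5/57 ≈ 0.087719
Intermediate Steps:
-5/z = -5/(-57) = -1/57*(-5) = 5/57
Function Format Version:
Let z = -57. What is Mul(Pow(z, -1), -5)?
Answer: Rational(5, 57) ≈ 0.087719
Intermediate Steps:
Mul(Pow(z, -1), -5) = Mul(Pow(-57, -1), -5) = Mul(Rational(-1, 57), -5) = Rational(5, 57)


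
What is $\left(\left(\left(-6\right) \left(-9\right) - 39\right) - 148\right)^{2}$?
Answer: $17689$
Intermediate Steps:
$\left(\left(\left(-6\right) \left(-9\right) - 39\right) - 148\right)^{2} = \left(\left(54 - 39\right) - 148\right)^{2} = \left(15 - 148\right)^{2} = \left(-133\right)^{2} = 17689$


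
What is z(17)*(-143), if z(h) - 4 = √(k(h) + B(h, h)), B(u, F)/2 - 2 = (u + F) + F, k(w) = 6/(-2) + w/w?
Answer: -572 - 286*√26 ≈ -2030.3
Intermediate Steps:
k(w) = -2 (k(w) = 6*(-½) + 1 = -3 + 1 = -2)
B(u, F) = 4 + 2*u + 4*F (B(u, F) = 4 + 2*((u + F) + F) = 4 + 2*((F + u) + F) = 4 + 2*(u + 2*F) = 4 + (2*u + 4*F) = 4 + 2*u + 4*F)
z(h) = 4 + √(2 + 6*h) (z(h) = 4 + √(-2 + (4 + 2*h + 4*h)) = 4 + √(-2 + (4 + 6*h)) = 4 + √(2 + 6*h))
z(17)*(-143) = (4 + √(2 + 6*17))*(-143) = (4 + √(2 + 102))*(-143) = (4 + √104)*(-143) = (4 + 2*√26)*(-143) = -572 - 286*√26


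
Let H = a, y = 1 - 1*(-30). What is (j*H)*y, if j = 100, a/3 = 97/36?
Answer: 75175/3 ≈ 25058.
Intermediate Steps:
y = 31 (y = 1 + 30 = 31)
a = 97/12 (a = 3*(97/36) = 97/12 ≈ 8.0833)
H = 97/12 ≈ 8.0833
(j*H)*y = (100*(97/12))*31 = (2425/3)*31 = 75175/3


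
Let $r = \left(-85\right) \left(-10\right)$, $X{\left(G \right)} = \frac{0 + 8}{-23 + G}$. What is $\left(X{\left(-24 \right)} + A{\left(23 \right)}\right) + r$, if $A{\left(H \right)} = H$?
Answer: $\frac{41023}{47} \approx 872.83$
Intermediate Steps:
$X{\left(G \right)} = \frac{8}{-23 + G}$
$r = 850$
$\left(X{\left(-24 \right)} + A{\left(23 \right)}\right) + r = \left(\frac{8}{-23 - 24} + 23\right) + 850 = \left(\frac{8}{-47} + 23\right) + 850 = \left(8 \left(- \frac{1}{47}\right) + 23\right) + 850 = \left(- \frac{8}{47} + 23\right) + 850 = \frac{1073}{47} + 850 = \frac{41023}{47}$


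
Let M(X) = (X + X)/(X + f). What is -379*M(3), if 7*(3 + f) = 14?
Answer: -1137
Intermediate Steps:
f = -1 (f = -3 + (1/7)*14 = -3 + 2 = -1)
M(X) = 2*X/(-1 + X) (M(X) = (X + X)/(X - 1) = (2*X)/(-1 + X) = 2*X/(-1 + X))
-379*M(3) = -758*3/(-1 + 3) = -758*3/2 = -379*3 = -1137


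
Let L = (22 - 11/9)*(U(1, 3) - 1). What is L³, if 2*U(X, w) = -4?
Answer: -6539203/27 ≈ -2.4219e+5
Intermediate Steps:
U(X, w) = -2 (U(X, w) = (½)*(-4) = -2)
L = -187/3 (L = (22 - 11/9)*(-2 - 1) = (22 - 11*⅑)*(-3) = (22 - 11/9)*(-3) = (187/9)*(-3) = -187/3 ≈ -62.333)
L³ = (-187/3)³ = -6539203/27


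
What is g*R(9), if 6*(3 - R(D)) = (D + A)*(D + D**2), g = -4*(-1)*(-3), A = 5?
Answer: 2484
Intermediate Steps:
g = -12 (g = 4*(-3) = -12)
R(D) = 3 - (5 + D)*(D + D**2)/6 (R(D) = 3 - (D + 5)*(D + D**2)/6 = 3 - (5 + D)*(D + D**2)/6)
g*R(9) = -12*(3 - 1*9**2 - 5/6*9 - 1/6*9**3) = -12*(3 - 1*81 - 15/2 - 1/6*729) = -12*(3 - 81 - 15/2 - 243/2) = -12*(-207) = 2484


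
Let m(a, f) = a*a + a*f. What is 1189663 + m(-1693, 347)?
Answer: 3468441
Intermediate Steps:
m(a, f) = a² + a*f
1189663 + m(-1693, 347) = 1189663 - 1693*(-1693 + 347) = 1189663 - 1693*(-1346) = 1189663 + 2278778 = 3468441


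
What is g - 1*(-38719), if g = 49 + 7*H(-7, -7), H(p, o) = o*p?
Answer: 39111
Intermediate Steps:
g = 392 (g = 49 + 7*(-7*(-7)) = 49 + 7*49 = 49 + 343 = 392)
g - 1*(-38719) = 392 - 1*(-38719) = 392 + 38719 = 39111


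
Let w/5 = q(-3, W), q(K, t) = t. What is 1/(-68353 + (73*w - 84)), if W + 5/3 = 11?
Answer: -3/195091 ≈ -1.5377e-5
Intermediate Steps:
W = 28/3 (W = -5/3 + 11 = 28/3 ≈ 9.3333)
w = 140/3 (w = 5*(28/3) = 140/3 ≈ 46.667)
1/(-68353 + (73*w - 84)) = 1/(-68353 + (73*(140/3) - 84)) = 1/(-68353 + (10220/3 - 84)) = 1/(-68353 + 9968/3) = 1/(-195091/3) = -3/195091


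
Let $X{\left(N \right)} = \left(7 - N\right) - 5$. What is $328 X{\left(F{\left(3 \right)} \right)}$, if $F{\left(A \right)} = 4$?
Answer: $-656$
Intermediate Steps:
$X{\left(N \right)} = 2 - N$ ($X{\left(N \right)} = \left(7 - N\right) - 5 = 2 - N$)
$328 X{\left(F{\left(3 \right)} \right)} = 328 \left(2 - 4\right) = 328 \left(-2\right) = -656$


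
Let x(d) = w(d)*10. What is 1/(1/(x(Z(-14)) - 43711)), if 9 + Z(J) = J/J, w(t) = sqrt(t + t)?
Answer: -43711 + 40*I ≈ -43711.0 + 40.0*I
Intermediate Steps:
w(t) = sqrt(2)*sqrt(t) (w(t) = sqrt(2*t) = sqrt(2)*sqrt(t))
Z(J) = -8 (Z(J) = -9 + J/J = -9 + 1 = -8)
x(d) = 10*sqrt(2)*sqrt(d) (x(d) = (sqrt(2)*sqrt(d))*10 = 10*sqrt(2)*sqrt(d))
1/(1/(x(Z(-14)) - 43711)) = 1/(1/(10*sqrt(2)*sqrt(-8) - 43711)) = 1/(1/(10*sqrt(2)*(2*I*sqrt(2)) - 43711)) = 1/(1/(40*I - 43711)) = 1/(1/(-43711 + 40*I)) = 1/((-43711 - 40*I)/1910653121) = -43711 + 40*I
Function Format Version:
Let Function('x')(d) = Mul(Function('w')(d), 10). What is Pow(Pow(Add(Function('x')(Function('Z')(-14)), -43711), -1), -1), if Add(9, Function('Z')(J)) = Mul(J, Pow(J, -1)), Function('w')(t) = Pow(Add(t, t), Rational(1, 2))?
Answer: Add(-43711, Mul(40, I)) ≈ Add(-43711., Mul(40.000, I))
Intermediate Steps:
Function('w')(t) = Mul(Pow(2, Rational(1, 2)), Pow(t, Rational(1, 2))) (Function('w')(t) = Pow(Mul(2, t), Rational(1, 2)) = Mul(Pow(2, Rational(1, 2)), Pow(t, Rational(1, 2))))
Function('Z')(J) = -8 (Function('Z')(J) = Add(-9, Mul(J, Pow(J, -1))) = Add(-9, 1) = -8)
Function('x')(d) = Mul(10, Pow(2, Rational(1, 2)), Pow(d, Rational(1, 2))) (Function('x')(d) = Mul(Mul(Pow(2, Rational(1, 2)), Pow(d, Rational(1, 2))), 10) = Mul(10, Pow(2, Rational(1, 2)), Pow(d, Rational(1, 2))))
Pow(Pow(Add(Function('x')(Function('Z')(-14)), -43711), -1), -1) = Pow(Pow(Add(Mul(10, Pow(2, Rational(1, 2)), Pow(-8, Rational(1, 2))), -43711), -1), -1) = Pow(Pow(Add(Mul(10, Pow(2, Rational(1, 2)), Mul(2, I, Pow(2, Rational(1, 2)))), -43711), -1), -1) = Pow(Pow(Add(Mul(40, I), -43711), -1), -1) = Pow(Pow(Add(-43711, Mul(40, I)), -1), -1) = Pow(Mul(Rational(1, 1910653121), Add(-43711, Mul(-40, I))), -1) = Add(-43711, Mul(40, I))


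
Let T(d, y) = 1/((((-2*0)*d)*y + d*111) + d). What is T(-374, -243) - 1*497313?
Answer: -20831446945/41888 ≈ -4.9731e+5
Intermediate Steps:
T(d, y) = 1/(112*d) (T(d, y) = 1/(((0*d)*y + 111*d) + d) = 1/((0*y + 111*d) + d) = 1/((0 + 111*d) + d) = 1/(111*d + d) = 1/(112*d))
T(-374, -243) - 1*497313 = (1/112)/(-374) - 1*497313 = (1/112)*(-1/374) - 497313 = -1/41888 - 497313 = -20831446945/41888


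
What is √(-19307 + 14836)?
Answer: I*√4471 ≈ 66.865*I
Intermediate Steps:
√(-19307 + 14836) = √(-4471) = I*√4471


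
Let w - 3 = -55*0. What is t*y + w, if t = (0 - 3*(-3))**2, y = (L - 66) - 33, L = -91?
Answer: -15387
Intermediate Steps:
w = 3 (w = 3 - 55*0 = 3 + 0 = 3)
y = -190 (y = (-91 - 66) - 33 = -157 - 33 = -190)
t = 81 (t = (0 + 9)**2 = 9**2 = 81)
t*y + w = 81*(-190) + 3 = -15390 + 3 = -15387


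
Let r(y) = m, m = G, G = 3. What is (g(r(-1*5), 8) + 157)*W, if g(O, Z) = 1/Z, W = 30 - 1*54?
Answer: -3771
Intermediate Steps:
m = 3
W = -24 (W = 30 - 54 = -24)
r(y) = 3
(g(r(-1*5), 8) + 157)*W = (1/8 + 157)*(-24) = (⅛ + 157)*(-24) = (1257/8)*(-24) = -3771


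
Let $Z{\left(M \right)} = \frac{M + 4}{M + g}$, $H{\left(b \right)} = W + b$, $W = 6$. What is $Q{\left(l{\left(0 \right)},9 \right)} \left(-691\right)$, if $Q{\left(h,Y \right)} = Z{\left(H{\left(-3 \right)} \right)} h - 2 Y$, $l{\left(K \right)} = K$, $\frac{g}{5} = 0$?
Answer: $12438$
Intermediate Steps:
$g = 0$ ($g = 5 \cdot 0 = 0$)
$H{\left(b \right)} = 6 + b$
$Z{\left(M \right)} = \frac{4 + M}{M}$ ($Z{\left(M \right)} = \frac{M + 4}{M + 0} = \frac{4 + M}{M}$)
$Q{\left(h,Y \right)} = - 2 Y + \frac{7 h}{3}$ ($Q{\left(h,Y \right)} = \frac{4 + \left(6 - 3\right)}{6 - 3} h - 2 Y = \frac{4 + 3}{3} h - 2 Y = \frac{1}{3} \cdot 7 h - 2 Y = \frac{7 h}{3} - 2 Y = - 2 Y + \frac{7 h}{3}$)
$Q{\left(l{\left(0 \right)},9 \right)} \left(-691\right) = \left(\left(-2\right) 9 + \frac{7}{3} \cdot 0\right) \left(-691\right) = \left(-18 + 0\right) \left(-691\right) = \left(-18\right) \left(-691\right) = 12438$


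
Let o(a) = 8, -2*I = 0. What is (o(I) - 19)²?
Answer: 121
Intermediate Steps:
I = 0 (I = -½*0 = 0)
(o(I) - 19)² = (8 - 19)² = (-11)² = 121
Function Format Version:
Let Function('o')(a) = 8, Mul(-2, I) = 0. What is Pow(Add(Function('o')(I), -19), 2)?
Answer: 121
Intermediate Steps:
I = 0 (I = Mul(Rational(-1, 2), 0) = 0)
Pow(Add(Function('o')(I), -19), 2) = Pow(Add(8, -19), 2) = Pow(-11, 2) = 121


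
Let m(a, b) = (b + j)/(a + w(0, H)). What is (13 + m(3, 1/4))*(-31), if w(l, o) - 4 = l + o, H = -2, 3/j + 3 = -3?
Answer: -8029/20 ≈ -401.45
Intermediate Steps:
j = -½ (j = 3/(-3 - 3) = 3/(-6) = 3*(-⅙) = -½ ≈ -0.50000)
w(l, o) = 4 + l + o (w(l, o) = 4 + (l + o) = 4 + l + o)
m(a, b) = (-½ + b)/(2 + a) (m(a, b) = (b - ½)/(a + (4 + 0 - 2)) = (-½ + b)/(a + 2) = (-½ + b)/(2 + a))
(13 + m(3, 1/4))*(-31) = (13 + (-½ + 1/4)/(2 + 3))*(-31) = (13 + (-½ + ¼)/5)*(-31) = (13 + (⅕)*(-¼))*(-31) = (13 - 1/20)*(-31) = (259/20)*(-31) = -8029/20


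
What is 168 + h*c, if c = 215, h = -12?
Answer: -2412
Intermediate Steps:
168 + h*c = 168 - 12*215 = 168 - 2580 = -2412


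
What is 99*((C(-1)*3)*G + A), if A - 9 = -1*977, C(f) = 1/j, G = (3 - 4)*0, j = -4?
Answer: -95832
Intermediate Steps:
G = 0 (G = -1*0 = 0)
C(f) = -1/4 (C(f) = 1/(-4) = -1/4)
A = -968 (A = 9 - 1*977 = 9 - 977 = -968)
99*((C(-1)*3)*G + A) = 99*(-1/4*3*0 - 968) = 99*(-3/4*0 - 968) = 99*(0 - 968) = 99*(-968) = -95832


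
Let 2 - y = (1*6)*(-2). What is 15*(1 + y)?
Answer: 225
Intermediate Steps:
y = 14 (y = 2 - 1*6*(-2) = 2 - 6*(-2) = 2 - 1*(-12) = 2 + 12 = 14)
15*(1 + y) = 15*(1 + 14) = 15*15 = 225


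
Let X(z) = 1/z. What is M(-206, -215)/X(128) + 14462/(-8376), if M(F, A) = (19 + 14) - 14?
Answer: 10177985/4188 ≈ 2430.3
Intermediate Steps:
M(F, A) = 19 (M(F, A) = 33 - 14 = 19)
M(-206, -215)/X(128) + 14462/(-8376) = 19/(1/128) + 14462/(-8376) = 19/(1/128) + 14462*(-1/8376) = 19*128 - 7231/4188 = 2432 - 7231/4188 = 10177985/4188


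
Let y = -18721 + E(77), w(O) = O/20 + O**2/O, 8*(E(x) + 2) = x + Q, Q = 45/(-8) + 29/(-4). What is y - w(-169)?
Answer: -5932011/320 ≈ -18538.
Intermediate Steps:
Q = -103/8 (Q = 45*(-1/8) + 29*(-1/4) = -45/8 - 29/4 = -103/8 ≈ -12.875)
E(x) = -231/64 + x/8 (E(x) = -2 + (x - 103/8)/8 = -2 + (-103/8 + x)/8 = -2 + (-103/64 + x/8) = -231/64 + x/8)
w(O) = 21*O/20 (w(O) = O*(1/20) + O = O/20 + O = 21*O/20)
y = -1197759/64 (y = -18721 + (-231/64 + (1/8)*77) = -18721 + (-231/64 + 77/8) = -18721 + 385/64 = -1197759/64 ≈ -18715.)
y - w(-169) = -1197759/64 - 21*(-169)/20 = -1197759/64 - 1*(-3549/20) = -1197759/64 + 3549/20 = -5932011/320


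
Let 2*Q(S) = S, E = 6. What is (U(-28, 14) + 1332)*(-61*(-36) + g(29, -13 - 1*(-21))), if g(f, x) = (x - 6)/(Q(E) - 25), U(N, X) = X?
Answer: 32512630/11 ≈ 2.9557e+6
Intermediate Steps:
Q(S) = S/2
g(f, x) = 3/11 - x/22 (g(f, x) = (x - 6)/((½)*6 - 25) = (-6 + x)/(3 - 25) = (-6 + x)/(-22) = (-6 + x)*(-1/22) = 3/11 - x/22)
(U(-28, 14) + 1332)*(-61*(-36) + g(29, -13 - 1*(-21))) = (14 + 1332)*(-61*(-36) + (3/11 - (-13 - 1*(-21))/22)) = 1346*(2196 + (3/11 - (-13 + 21)/22)) = 1346*(2196 + (3/11 - 1/22*8)) = 1346*(2196 + (3/11 - 4/11)) = 1346*(2196 - 1/11) = 1346*(24155/11) = 32512630/11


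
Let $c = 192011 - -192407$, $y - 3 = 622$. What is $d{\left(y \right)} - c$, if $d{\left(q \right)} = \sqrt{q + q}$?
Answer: $-384418 + 25 \sqrt{2} \approx -3.8438 \cdot 10^{5}$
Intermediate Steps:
$y = 625$ ($y = 3 + 622 = 625$)
$d{\left(q \right)} = \sqrt{2} \sqrt{q}$ ($d{\left(q \right)} = \sqrt{2 q} = \sqrt{2} \sqrt{q}$)
$c = 384418$ ($c = 192011 + 192407 = 384418$)
$d{\left(y \right)} - c = \sqrt{2} \sqrt{625} - 384418 = \sqrt{2} \cdot 25 - 384418 = 25 \sqrt{2} - 384418 = -384418 + 25 \sqrt{2}$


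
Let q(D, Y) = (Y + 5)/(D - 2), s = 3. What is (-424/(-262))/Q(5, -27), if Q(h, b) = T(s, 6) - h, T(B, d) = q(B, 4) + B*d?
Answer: 106/1441 ≈ 0.073560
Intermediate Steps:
q(D, Y) = (5 + Y)/(-2 + D)
T(B, d) = 9/(-2 + B) + B*d (T(B, d) = (5 + 4)/(-2 + B) + B*d = 9/(-2 + B) + B*d)
Q(h, b) = 27 - h (Q(h, b) = (9 + 3*6*(-2 + 3))/(-2 + 3) - h = (9 + 3*6*1)/1 - h = 1*(9 + 18) - h = 1*27 - h = 27 - h)
(-424/(-262))/Q(5, -27) = (-424/(-262))/(27 - 1*5) = (-424*(-1/262))/(27 - 5) = (212/131)/22 = (212/131)*(1/22) = 106/1441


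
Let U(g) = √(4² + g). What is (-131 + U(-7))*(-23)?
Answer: 2944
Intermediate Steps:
U(g) = √(16 + g)
(-131 + U(-7))*(-23) = (-131 + √(16 - 7))*(-23) = (-131 + √9)*(-23) = (-131 + 3)*(-23) = -128*(-23) = 2944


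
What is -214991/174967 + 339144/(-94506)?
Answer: -13276157949/2755905217 ≈ -4.8174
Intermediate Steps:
-214991/174967 + 339144/(-94506) = -214991*1/174967 + 339144*(-1/94506) = -214991/174967 - 56524/15751 = -13276157949/2755905217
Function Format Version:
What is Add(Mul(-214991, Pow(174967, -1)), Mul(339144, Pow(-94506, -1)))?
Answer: Rational(-13276157949, 2755905217) ≈ -4.8174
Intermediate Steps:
Add(Mul(-214991, Pow(174967, -1)), Mul(339144, Pow(-94506, -1))) = Add(Mul(-214991, Rational(1, 174967)), Mul(339144, Rational(-1, 94506))) = Add(Rational(-214991, 174967), Rational(-56524, 15751)) = Rational(-13276157949, 2755905217)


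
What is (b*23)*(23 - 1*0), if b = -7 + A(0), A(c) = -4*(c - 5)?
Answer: 6877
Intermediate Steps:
A(c) = 20 - 4*c (A(c) = -4*(-5 + c) = 20 - 4*c)
b = 13 (b = -7 + (20 - 4*0) = -7 + (20 + 0) = -7 + 20 = 13)
(b*23)*(23 - 1*0) = (13*23)*(23 - 1*0) = 299*(23 + 0) = 299*23 = 6877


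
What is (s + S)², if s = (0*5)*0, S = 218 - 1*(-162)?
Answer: 144400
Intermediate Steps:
S = 380 (S = 218 + 162 = 380)
s = 0 (s = 0*0 = 0)
(s + S)² = (0 + 380)² = 380² = 144400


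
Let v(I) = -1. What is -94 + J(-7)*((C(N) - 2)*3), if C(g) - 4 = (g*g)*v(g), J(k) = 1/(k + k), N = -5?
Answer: -1247/14 ≈ -89.071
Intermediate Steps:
J(k) = 1/(2*k)
C(g) = 4 - g² (C(g) = 4 + (g*g)*(-1) = 4 + g²*(-1) = 4 - g²)
-94 + J(-7)*((C(N) - 2)*3) = -94 + ((½)/(-7))*(((4 - 1*(-5)²) - 2)*3) = -94 + ((½)*(-⅐))*(((4 - 1*25) - 2)*3) = -94 - ((4 - 25) - 2)*3/14 = -94 - (-21 - 2)*3/14 = -94 - (-23)*3/14 = -94 - 1/14*(-69) = -94 + 69/14 = -1247/14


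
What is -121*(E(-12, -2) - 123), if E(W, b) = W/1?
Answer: 16335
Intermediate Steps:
E(W, b) = W (E(W, b) = W*1 = W)
-121*(E(-12, -2) - 123) = -121*(-12 - 123) = -121*(-135) = 16335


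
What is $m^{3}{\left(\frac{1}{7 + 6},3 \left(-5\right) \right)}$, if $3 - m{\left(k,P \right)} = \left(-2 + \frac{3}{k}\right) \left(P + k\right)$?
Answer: $\frac{375898087313}{2197} \approx 1.711 \cdot 10^{8}$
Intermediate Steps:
$m{\left(k,P \right)} = 3 - \left(-2 + \frac{3}{k}\right) \left(P + k\right)$
$m^{3}{\left(\frac{1}{7 + 6},3 \left(-5\right) \right)} = \left(\frac{- 3 \cdot 3 \left(-5\right) + \frac{2 \left(3 \left(-5\right) + \frac{1}{7 + 6}\right)}{7 + 6}}{\frac{1}{7 + 6}}\right)^{3} = \left(\frac{\left(-3\right) \left(-15\right) + \frac{2 \left(-15 + \frac{1}{13}\right)}{13}}{\frac{1}{13}}\right)^{3} = \left(\frac{1}{\frac{1}{13}} \left(45 + 2 \cdot \frac{1}{13} \left(-15 + \frac{1}{13}\right)\right)\right)^{3} = \left(13 \left(45 + 2 \cdot \frac{1}{13} \left(- \frac{194}{13}\right)\right)\right)^{3} = \left(13 \left(45 - \frac{388}{169}\right)\right)^{3} = \left(13 \cdot \frac{7217}{169}\right)^{3} = \left(\frac{7217}{13}\right)^{3} = \frac{375898087313}{2197}$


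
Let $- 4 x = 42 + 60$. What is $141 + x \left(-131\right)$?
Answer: $\frac{6963}{2} \approx 3481.5$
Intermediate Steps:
$x = - \frac{51}{2}$ ($x = - \frac{42 + 60}{4} = \left(- \frac{1}{4}\right) 102 = - \frac{51}{2} \approx -25.5$)
$141 + x \left(-131\right) = 141 - - \frac{6681}{2} = 141 + \frac{6681}{2} = \frac{6963}{2}$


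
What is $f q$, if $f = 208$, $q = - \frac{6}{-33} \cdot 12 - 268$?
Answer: $- \frac{608192}{11} \approx -55290.0$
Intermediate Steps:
$q = - \frac{2924}{11}$ ($q = \left(-6\right) \left(- \frac{1}{33}\right) 12 - 268 = \frac{2}{11} \cdot 12 - 268 = \frac{24}{11} - 268 = - \frac{2924}{11} \approx -265.82$)
$f q = 208 \left(- \frac{2924}{11}\right) = - \frac{608192}{11}$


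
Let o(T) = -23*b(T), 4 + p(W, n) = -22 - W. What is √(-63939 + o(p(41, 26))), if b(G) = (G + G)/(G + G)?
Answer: I*√63962 ≈ 252.91*I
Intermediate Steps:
p(W, n) = -26 - W (p(W, n) = -4 + (-22 - W) = -26 - W)
b(G) = 1 (b(G) = (2*G)/((2*G)) = (2*G)*(1/(2*G)) = 1)
o(T) = -23 (o(T) = -23*1 = -23)
√(-63939 + o(p(41, 26))) = √(-63939 - 23) = √(-63962) = I*√63962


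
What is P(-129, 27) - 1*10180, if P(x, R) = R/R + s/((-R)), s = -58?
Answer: -274775/27 ≈ -10177.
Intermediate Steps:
P(x, R) = 1 + 58/R (P(x, R) = R/R - 58*(-1/R) = 1 - (-58)/R = 1 + 58/R)
P(-129, 27) - 1*10180 = (58 + 27)/27 - 1*10180 = (1/27)*85 - 10180 = 85/27 - 10180 = -274775/27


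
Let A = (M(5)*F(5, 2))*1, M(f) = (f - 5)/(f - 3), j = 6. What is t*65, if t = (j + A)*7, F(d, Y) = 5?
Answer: 2730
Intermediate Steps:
M(f) = (-5 + f)/(-3 + f)
A = 0 (A = (((-5 + 5)/(-3 + 5))*5)*1 = ((0/2)*5)*1 = (((½)*0)*5)*1 = (0*5)*1 = 0*1 = 0)
t = 42 (t = (6 + 0)*7 = 6*7 = 42)
t*65 = 42*65 = 2730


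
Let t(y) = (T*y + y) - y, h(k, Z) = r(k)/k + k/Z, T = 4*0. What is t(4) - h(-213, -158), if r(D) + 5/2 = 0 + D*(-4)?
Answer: 44426/16827 ≈ 2.6402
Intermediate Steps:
r(D) = -5/2 - 4*D (r(D) = -5/2 + (0 + D*(-4)) = -5/2 + (0 - 4*D) = -5/2 - 4*D)
T = 0
h(k, Z) = k/Z + (-5/2 - 4*k)/k (h(k, Z) = (-5/2 - 4*k)/k + k/Z = k/Z + (-5/2 - 4*k)/k)
t(y) = 0 (t(y) = (0*y + y) - y = (0 + y) - y = y - y = 0)
t(4) - h(-213, -158) = 0 - (-4 - 5/2/(-213) - 213/(-158)) = 0 - (-4 - 5/2*(-1/213) - 213*(-1/158)) = 0 - (-4 + 5/426 + 213/158) = 0 - 1*(-44426/16827) = 0 + 44426/16827 = 44426/16827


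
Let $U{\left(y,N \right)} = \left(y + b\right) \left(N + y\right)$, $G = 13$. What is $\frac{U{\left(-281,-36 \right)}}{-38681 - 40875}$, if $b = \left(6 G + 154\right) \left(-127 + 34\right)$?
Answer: $- \frac{6928669}{79556} \approx -87.092$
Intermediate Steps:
$b = -21576$ ($b = \left(6 \cdot 13 + 154\right) \left(-127 + 34\right) = \left(78 + 154\right) \left(-93\right) = 232 \left(-93\right) = -21576$)
$U{\left(y,N \right)} = \left(-21576 + y\right) \left(N + y\right)$ ($U{\left(y,N \right)} = \left(y - 21576\right) \left(N + y\right) = \left(-21576 + y\right) \left(N + y\right)$)
$\frac{U{\left(-281,-36 \right)}}{-38681 - 40875} = \frac{\left(-281\right)^{2} - -776736 - -6062856 - -10116}{-38681 - 40875} = \frac{78961 + 776736 + 6062856 + 10116}{-38681 - 40875} = \frac{6928669}{-79556} = 6928669 \left(- \frac{1}{79556}\right) = - \frac{6928669}{79556}$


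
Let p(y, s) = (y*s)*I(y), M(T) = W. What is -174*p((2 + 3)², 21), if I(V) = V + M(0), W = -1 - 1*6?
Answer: -1644300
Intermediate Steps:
W = -7 (W = -1 - 6 = -7)
M(T) = -7
I(V) = -7 + V (I(V) = V - 7 = -7 + V)
p(y, s) = s*y*(-7 + y) (p(y, s) = (y*s)*(-7 + y) = (s*y)*(-7 + y) = s*y*(-7 + y))
-174*p((2 + 3)², 21) = -3654*(2 + 3)²*(-7 + (2 + 3)²) = -3654*5²*(-7 + 5²) = -3654*25*(-7 + 25) = -3654*25*18 = -174*9450 = -1644300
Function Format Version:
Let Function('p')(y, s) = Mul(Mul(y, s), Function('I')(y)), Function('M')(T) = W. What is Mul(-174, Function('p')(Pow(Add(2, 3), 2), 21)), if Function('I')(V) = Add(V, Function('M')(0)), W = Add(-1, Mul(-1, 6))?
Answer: -1644300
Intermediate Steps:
W = -7 (W = Add(-1, -6) = -7)
Function('M')(T) = -7
Function('I')(V) = Add(-7, V) (Function('I')(V) = Add(V, -7) = Add(-7, V))
Function('p')(y, s) = Mul(s, y, Add(-7, y)) (Function('p')(y, s) = Mul(Mul(y, s), Add(-7, y)) = Mul(Mul(s, y), Add(-7, y)) = Mul(s, y, Add(-7, y)))
Mul(-174, Function('p')(Pow(Add(2, 3), 2), 21)) = Mul(-174, Mul(21, Pow(Add(2, 3), 2), Add(-7, Pow(Add(2, 3), 2)))) = Mul(-174, Mul(21, Pow(5, 2), Add(-7, Pow(5, 2)))) = Mul(-174, Mul(21, 25, Add(-7, 25))) = Mul(-174, Mul(21, 25, 18)) = Mul(-174, 9450) = -1644300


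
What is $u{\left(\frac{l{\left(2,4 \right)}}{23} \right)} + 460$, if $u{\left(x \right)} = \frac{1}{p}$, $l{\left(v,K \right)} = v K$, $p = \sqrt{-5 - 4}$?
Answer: $460 - \frac{i}{3} \approx 460.0 - 0.33333 i$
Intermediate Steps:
$p = 3 i$ ($p = \sqrt{-9} = 3 i \approx 3.0 i$)
$l{\left(v,K \right)} = K v$
$u{\left(x \right)} = - \frac{i}{3}$ ($u{\left(x \right)} = \frac{1}{3 i} = - \frac{i}{3}$)
$u{\left(\frac{l{\left(2,4 \right)}}{23} \right)} + 460 = - \frac{i}{3} + 460 = 460 - \frac{i}{3}$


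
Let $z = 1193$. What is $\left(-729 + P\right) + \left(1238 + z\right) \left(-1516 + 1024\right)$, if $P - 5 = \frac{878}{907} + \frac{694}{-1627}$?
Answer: $- \frac{1766068379616}{1475689} \approx -1.1968 \cdot 10^{6}$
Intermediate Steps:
$P = \frac{8177493}{1475689}$ ($P = 5 + \left(\frac{878}{907} + \frac{694}{-1627}\right) = 5 + \left(878 \cdot \frac{1}{907} + 694 \left(- \frac{1}{1627}\right)\right) = 5 + \left(\frac{878}{907} - \frac{694}{1627}\right) = 5 + \frac{799048}{1475689} = \frac{8177493}{1475689} \approx 5.5415$)
$\left(-729 + P\right) + \left(1238 + z\right) \left(-1516 + 1024\right) = \left(-729 + \frac{8177493}{1475689}\right) + \left(1238 + 1193\right) \left(-1516 + 1024\right) = - \frac{1067599788}{1475689} + 2431 \left(-492\right) = - \frac{1067599788}{1475689} - 1196052 = - \frac{1766068379616}{1475689}$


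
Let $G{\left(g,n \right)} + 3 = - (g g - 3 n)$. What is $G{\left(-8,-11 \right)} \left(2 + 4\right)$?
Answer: $-600$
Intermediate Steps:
$G{\left(g,n \right)} = -3 - g^{2} + 3 n$ ($G{\left(g,n \right)} = -3 - \left(g g - 3 n\right) = -3 - \left(g^{2} - 3 n\right) = -3 - g^{2} + 3 n$)
$G{\left(-8,-11 \right)} \left(2 + 4\right) = \left(-3 - \left(-8\right)^{2} + 3 \left(-11\right)\right) \left(2 + 4\right) = \left(-3 - 64 - 33\right) 6 = \left(-100\right) 6 = -600$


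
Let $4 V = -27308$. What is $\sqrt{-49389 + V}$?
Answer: $2 i \sqrt{14054} \approx 237.1 i$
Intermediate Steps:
$V = -6827$ ($V = \frac{1}{4} \left(-27308\right) = -6827$)
$\sqrt{-49389 + V} = \sqrt{-49389 - 6827} = \sqrt{-56216} = 2 i \sqrt{14054}$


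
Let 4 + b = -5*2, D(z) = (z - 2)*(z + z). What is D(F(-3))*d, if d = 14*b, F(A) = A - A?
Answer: 0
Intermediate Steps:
F(A) = 0
D(z) = 2*z*(-2 + z) (D(z) = (-2 + z)*(2*z) = 2*z*(-2 + z))
b = -14 (b = -4 - 5*2 = -4 - 10 = -14)
d = -196 (d = 14*(-14) = -196)
D(F(-3))*d = (2*0*(-2 + 0))*(-196) = (2*0*(-2))*(-196) = 0*(-196) = 0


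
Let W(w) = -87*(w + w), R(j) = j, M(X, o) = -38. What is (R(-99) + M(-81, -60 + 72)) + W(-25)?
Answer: 4213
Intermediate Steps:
W(w) = -174*w
(R(-99) + M(-81, -60 + 72)) + W(-25) = (-99 - 38) - 174*(-25) = -137 + 4350 = 4213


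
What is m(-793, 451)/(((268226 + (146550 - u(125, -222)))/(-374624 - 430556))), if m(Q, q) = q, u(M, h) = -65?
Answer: -363136180/414841 ≈ -875.36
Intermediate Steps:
m(-793, 451)/(((268226 + (146550 - u(125, -222)))/(-374624 - 430556))) = 451/(((268226 + (146550 - 1*(-65)))/(-374624 - 430556))) = 451/(((268226 + (146550 + 65))/(-805180))) = 451/(((268226 + 146615)*(-1/805180))) = 451/((414841*(-1/805180))) = 451/(-414841/805180) = 451*(-805180/414841) = -363136180/414841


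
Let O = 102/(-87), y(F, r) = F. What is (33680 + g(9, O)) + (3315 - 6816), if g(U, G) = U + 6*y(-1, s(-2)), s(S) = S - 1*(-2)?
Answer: 30182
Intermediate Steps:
s(S) = 2 + S (s(S) = S + 2 = 2 + S)
O = -34/29 (O = 102*(-1/87) = -34/29 ≈ -1.1724)
g(U, G) = -6 + U (g(U, G) = U + 6*(-1) = U - 6 = -6 + U)
(33680 + g(9, O)) + (3315 - 6816) = (33680 + (-6 + 9)) + (3315 - 6816) = (33680 + 3) - 3501 = 33683 - 3501 = 30182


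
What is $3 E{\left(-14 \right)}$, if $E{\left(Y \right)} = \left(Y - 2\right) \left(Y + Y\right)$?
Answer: $1344$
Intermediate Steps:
$E{\left(Y \right)} = 2 Y \left(-2 + Y\right)$ ($E{\left(Y \right)} = \left(-2 + Y\right) 2 Y = 2 Y \left(-2 + Y\right)$)
$3 E{\left(-14 \right)} = 3 \cdot 2 \left(-14\right) \left(-2 - 14\right) = 3 \cdot 2 \left(-14\right) \left(-16\right) = 3 \cdot 448 = 1344$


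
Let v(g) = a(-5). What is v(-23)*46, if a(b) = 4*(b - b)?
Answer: 0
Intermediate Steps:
a(b) = 0 (a(b) = 4*0 = 0)
v(g) = 0
v(-23)*46 = 0*46 = 0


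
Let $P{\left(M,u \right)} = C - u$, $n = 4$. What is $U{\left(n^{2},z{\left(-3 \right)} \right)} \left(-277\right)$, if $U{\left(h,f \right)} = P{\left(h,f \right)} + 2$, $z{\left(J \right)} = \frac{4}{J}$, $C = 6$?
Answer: $- \frac{7756}{3} \approx -2585.3$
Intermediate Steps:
$P{\left(M,u \right)} = 6 - u$
$U{\left(h,f \right)} = 8 - f$ ($U{\left(h,f \right)} = \left(6 - f\right) + 2 = 8 - f$)
$U{\left(n^{2},z{\left(-3 \right)} \right)} \left(-277\right) = \left(8 - \frac{4}{-3}\right) \left(-277\right) = \left(8 - 4 \left(- \frac{1}{3}\right)\right) \left(-277\right) = \left(8 - - \frac{4}{3}\right) \left(-277\right) = \left(8 + \frac{4}{3}\right) \left(-277\right) = \frac{28}{3} \left(-277\right) = - \frac{7756}{3}$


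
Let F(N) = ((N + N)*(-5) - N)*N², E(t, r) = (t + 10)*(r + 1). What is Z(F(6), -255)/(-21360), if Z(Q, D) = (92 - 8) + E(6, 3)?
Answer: -37/5340 ≈ -0.0069288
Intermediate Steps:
E(t, r) = (1 + r)*(10 + t) (E(t, r) = (10 + t)*(1 + r) = (1 + r)*(10 + t))
F(N) = -11*N³ (F(N) = ((2*N)*(-5) - N)*N² = (-10*N - N)*N² = (-11*N)*N² = -11*N³)
Z(Q, D) = 148 (Z(Q, D) = (92 - 8) + (10 + 6 + 10*3 + 3*6) = 84 + (10 + 6 + 30 + 18) = 84 + 64 = 148)
Z(F(6), -255)/(-21360) = 148/(-21360) = 148*(-1/21360) = -37/5340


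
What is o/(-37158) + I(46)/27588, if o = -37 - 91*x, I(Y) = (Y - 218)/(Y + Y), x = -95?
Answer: -82781521/357237012 ≈ -0.23173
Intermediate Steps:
I(Y) = (-218 + Y)/(2*Y) (I(Y) = (-218 + Y)/((2*Y)) = (-218 + Y)*(1/(2*Y)) = (-218 + Y)/(2*Y))
o = 8608 (o = -37 - 91*(-95) = -37 + 8645 = 8608)
o/(-37158) + I(46)/27588 = 8608/(-37158) + ((½)*(-218 + 46)/46)/27588 = 8608*(-1/37158) + ((½)*(1/46)*(-172))*(1/27588) = -4304/18579 - 43/23*1/27588 = -4304/18579 - 43/634524 = -82781521/357237012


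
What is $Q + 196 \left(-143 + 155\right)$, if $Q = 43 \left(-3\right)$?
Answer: $2223$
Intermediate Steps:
$Q = -129$
$Q + 196 \left(-143 + 155\right) = -129 + 196 \left(-143 + 155\right) = -129 + 196 \cdot 12 = -129 + 2352 = 2223$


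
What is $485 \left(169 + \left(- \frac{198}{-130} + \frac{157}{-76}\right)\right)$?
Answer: $\frac{80721363}{988} \approx 81702.0$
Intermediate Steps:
$485 \left(169 + \left(- \frac{198}{-130} + \frac{157}{-76}\right)\right) = 485 \left(169 + \left(\left(-198\right) \left(- \frac{1}{130}\right) + 157 \left(- \frac{1}{76}\right)\right)\right) = 485 \left(169 + \left(\frac{99}{65} - \frac{157}{76}\right)\right) = 485 \left(169 - \frac{2681}{4940}\right) = 485 \cdot \frac{832179}{4940} = \frac{80721363}{988}$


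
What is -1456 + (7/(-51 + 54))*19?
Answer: -4235/3 ≈ -1411.7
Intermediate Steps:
-1456 + (7/(-51 + 54))*19 = -1456 + (7/3)*19 = -1456 + 133/3 = -4235/3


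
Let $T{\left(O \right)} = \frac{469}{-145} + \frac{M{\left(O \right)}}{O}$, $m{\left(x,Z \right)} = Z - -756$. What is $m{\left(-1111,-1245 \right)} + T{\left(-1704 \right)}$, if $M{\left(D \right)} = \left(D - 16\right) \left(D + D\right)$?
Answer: $- \frac{570174}{145} \approx -3932.2$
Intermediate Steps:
$M{\left(D \right)} = 2 D \left(-16 + D\right)$ ($M{\left(D \right)} = \left(-16 + D\right) 2 D = 2 D \left(-16 + D\right)$)
$m{\left(x,Z \right)} = 756 + Z$ ($m{\left(x,Z \right)} = Z + 756 = 756 + Z$)
$T{\left(O \right)} = - \frac{5109}{145} + 2 O$ ($T{\left(O \right)} = \frac{469}{-145} + \frac{2 O \left(-16 + O\right)}{O} = 469 \left(- \frac{1}{145}\right) + \left(-32 + 2 O\right) = - \frac{469}{145} + \left(-32 + 2 O\right) = - \frac{5109}{145} + 2 O$)
$m{\left(-1111,-1245 \right)} + T{\left(-1704 \right)} = \left(756 - 1245\right) + \left(- \frac{5109}{145} + 2 \left(-1704\right)\right) = -489 - \frac{499269}{145} = - \frac{570174}{145}$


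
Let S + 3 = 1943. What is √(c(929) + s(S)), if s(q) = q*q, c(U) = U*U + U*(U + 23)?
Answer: √5511049 ≈ 2347.6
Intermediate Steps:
S = 1940 (S = -3 + 1943 = 1940)
c(U) = U² + U*(23 + U)
s(q) = q²
√(c(929) + s(S)) = √(929*(23 + 2*929) + 1940²) = √(929*(23 + 1858) + 3763600) = √(929*1881 + 3763600) = √(1747449 + 3763600) = √5511049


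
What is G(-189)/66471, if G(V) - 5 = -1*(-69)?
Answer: 74/66471 ≈ 0.0011133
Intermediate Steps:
G(V) = 74 (G(V) = 5 - 1*(-69) = 5 + 69 = 74)
G(-189)/66471 = 74/66471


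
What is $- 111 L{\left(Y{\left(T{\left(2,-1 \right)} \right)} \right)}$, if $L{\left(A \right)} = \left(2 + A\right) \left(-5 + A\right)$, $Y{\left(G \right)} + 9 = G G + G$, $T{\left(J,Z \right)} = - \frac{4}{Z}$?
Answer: $-8658$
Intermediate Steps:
$Y{\left(G \right)} = -9 + G + G^{2}$ ($Y{\left(G \right)} = -9 + \left(G G + G\right) = -9 + \left(G^{2} + G\right) = -9 + \left(G + G^{2}\right) = -9 + G + G^{2}$)
$L{\left(A \right)} = \left(-5 + A\right) \left(2 + A\right)$
$- 111 L{\left(Y{\left(T{\left(2,-1 \right)} \right)} \right)} = - 111 \left(-10 + \left(-9 - \frac{4}{-1} + \left(- \frac{4}{-1}\right)^{2}\right)^{2} - 3 \left(-9 - \frac{4}{-1} + \left(- \frac{4}{-1}\right)^{2}\right)\right) = - 111 \left(-10 + \left(-9 - -4 + \left(\left(-4\right) \left(-1\right)\right)^{2}\right)^{2} - 3 \left(-9 - -4 + \left(\left(-4\right) \left(-1\right)\right)^{2}\right)\right) = - 111 \left(-10 + \left(-9 + 4 + 4^{2}\right)^{2} - 3 \left(-9 + 4 + 4^{2}\right)\right) = - 111 \left(-10 + \left(-9 + 4 + 16\right)^{2} - 3 \left(-9 + 4 + 16\right)\right) = - 111 \left(-10 + 11^{2} - 33\right) = - 111 \left(-10 + 121 - 33\right) = \left(-111\right) 78 = -8658$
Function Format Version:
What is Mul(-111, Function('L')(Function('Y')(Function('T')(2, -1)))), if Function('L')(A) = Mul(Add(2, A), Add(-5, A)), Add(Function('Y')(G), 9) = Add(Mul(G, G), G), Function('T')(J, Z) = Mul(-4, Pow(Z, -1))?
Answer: -8658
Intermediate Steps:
Function('Y')(G) = Add(-9, G, Pow(G, 2)) (Function('Y')(G) = Add(-9, Add(Mul(G, G), G)) = Add(-9, Add(Pow(G, 2), G)) = Add(-9, Add(G, Pow(G, 2))) = Add(-9, G, Pow(G, 2)))
Function('L')(A) = Mul(Add(-5, A), Add(2, A))
Mul(-111, Function('L')(Function('Y')(Function('T')(2, -1)))) = Mul(-111, Add(-10, Pow(Add(-9, Mul(-4, Pow(-1, -1)), Pow(Mul(-4, Pow(-1, -1)), 2)), 2), Mul(-3, Add(-9, Mul(-4, Pow(-1, -1)), Pow(Mul(-4, Pow(-1, -1)), 2))))) = Mul(-111, Add(-10, Pow(Add(-9, Mul(-4, -1), Pow(Mul(-4, -1), 2)), 2), Mul(-3, Add(-9, Mul(-4, -1), Pow(Mul(-4, -1), 2))))) = Mul(-111, Add(-10, Pow(Add(-9, 4, Pow(4, 2)), 2), Mul(-3, Add(-9, 4, Pow(4, 2))))) = Mul(-111, Add(-10, Pow(Add(-9, 4, 16), 2), Mul(-3, Add(-9, 4, 16)))) = Mul(-111, Add(-10, Pow(11, 2), Mul(-3, 11))) = Mul(-111, Add(-10, 121, -33)) = Mul(-111, 78) = -8658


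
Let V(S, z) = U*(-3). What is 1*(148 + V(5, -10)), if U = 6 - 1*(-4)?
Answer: 118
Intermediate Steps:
U = 10 (U = 6 + 4 = 10)
V(S, z) = -30 (V(S, z) = 10*(-3) = -30)
1*(148 + V(5, -10)) = 1*(148 - 30) = 1*118 = 118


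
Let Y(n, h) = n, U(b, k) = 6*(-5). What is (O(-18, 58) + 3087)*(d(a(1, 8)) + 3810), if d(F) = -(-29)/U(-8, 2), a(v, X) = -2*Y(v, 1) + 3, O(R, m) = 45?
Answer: 59649462/5 ≈ 1.1930e+7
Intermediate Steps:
U(b, k) = -30
a(v, X) = 3 - 2*v (a(v, X) = -2*v + 3 = 3 - 2*v)
d(F) = -29/30 (d(F) = -(-29)/(-30) = -(-29)*(-1)/30 = -1*29/30 = -29/30)
(O(-18, 58) + 3087)*(d(a(1, 8)) + 3810) = (45 + 3087)*(-29/30 + 3810) = 3132*(114271/30) = 59649462/5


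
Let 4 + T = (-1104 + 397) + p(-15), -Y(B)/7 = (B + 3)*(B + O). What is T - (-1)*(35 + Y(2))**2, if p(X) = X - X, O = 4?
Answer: 29914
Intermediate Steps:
p(X) = 0
Y(B) = -7*(3 + B)*(4 + B) (Y(B) = -7*(B + 3)*(B + 4) = -7*(3 + B)*(4 + B))
T = -711 (T = -4 + ((-1104 + 397) + 0) = -4 + (-707 + 0) = -4 - 707 = -711)
T - (-1)*(35 + Y(2))**2 = -711 - (-1)*(35 + (-84 - 49*2 - 7*2**2))**2 = -711 - (-1)*(35 + (-84 - 98 - 7*4))**2 = -711 - (-1)*(35 + (-84 - 98 - 28))**2 = -711 - (-1)*(35 - 210)**2 = -711 - (-1)*(-175)**2 = -711 - (-1)*30625 = -711 - 1*(-30625) = -711 + 30625 = 29914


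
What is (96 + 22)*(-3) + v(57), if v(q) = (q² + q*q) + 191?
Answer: 6335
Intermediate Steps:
v(q) = 191 + 2*q² (v(q) = (q² + q²) + 191 = 2*q² + 191 = 191 + 2*q²)
(96 + 22)*(-3) + v(57) = (96 + 22)*(-3) + (191 + 2*57²) = 118*(-3) + (191 + 2*3249) = -354 + (191 + 6498) = -354 + 6689 = 6335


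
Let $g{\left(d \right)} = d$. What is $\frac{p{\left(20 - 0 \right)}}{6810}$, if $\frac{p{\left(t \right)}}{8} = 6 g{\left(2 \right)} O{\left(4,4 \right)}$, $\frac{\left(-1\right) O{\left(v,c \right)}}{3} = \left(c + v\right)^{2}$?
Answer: $- \frac{3072}{1135} \approx -2.7066$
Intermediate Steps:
$O{\left(v,c \right)} = - 3 \left(c + v\right)^{2}$
$p{\left(t \right)} = -18432$ ($p{\left(t \right)} = 8 \cdot 6 \cdot 2 \left(- 3 \left(4 + 4\right)^{2}\right) = 8 \cdot 12 \left(- 3 \cdot 8^{2}\right) = 8 \cdot 12 \left(\left(-3\right) 64\right) = 8 \cdot 12 \left(-192\right) = 8 \left(-2304\right) = -18432$)
$\frac{p{\left(20 - 0 \right)}}{6810} = - \frac{18432}{6810} = \left(-18432\right) \frac{1}{6810} = - \frac{3072}{1135}$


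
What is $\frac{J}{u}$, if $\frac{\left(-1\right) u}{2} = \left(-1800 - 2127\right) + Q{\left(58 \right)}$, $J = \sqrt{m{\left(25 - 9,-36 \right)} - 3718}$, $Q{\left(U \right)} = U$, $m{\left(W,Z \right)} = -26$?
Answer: $\frac{6 i \sqrt{26}}{3869} \approx 0.0079075 i$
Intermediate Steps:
$J = 12 i \sqrt{26}$ ($J = \sqrt{-26 - 3718} = \sqrt{-3744} = 12 i \sqrt{26} \approx 61.188 i$)
$u = 7738$ ($u = - 2 \left(\left(-1800 - 2127\right) + 58\right) = - 2 \left(-3927 + 58\right) = \left(-2\right) \left(-3869\right) = 7738$)
$\frac{J}{u} = \frac{12 i \sqrt{26}}{7738} = 12 i \sqrt{26} \cdot \frac{1}{7738} = \frac{6 i \sqrt{26}}{3869}$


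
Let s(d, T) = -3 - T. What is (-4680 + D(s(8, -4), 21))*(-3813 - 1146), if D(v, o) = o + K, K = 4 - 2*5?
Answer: 23133735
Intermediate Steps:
K = -6 (K = 4 - 10 = -6)
D(v, o) = -6 + o (D(v, o) = o - 6 = -6 + o)
(-4680 + D(s(8, -4), 21))*(-3813 - 1146) = (-4680 + (-6 + 21))*(-3813 - 1146) = (-4680 + 15)*(-4959) = -4665*(-4959) = 23133735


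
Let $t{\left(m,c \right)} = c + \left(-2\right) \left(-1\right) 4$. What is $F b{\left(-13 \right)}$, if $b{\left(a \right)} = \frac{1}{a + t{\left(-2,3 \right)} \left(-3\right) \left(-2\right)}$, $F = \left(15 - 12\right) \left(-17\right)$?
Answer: $- \frac{51}{53} \approx -0.96226$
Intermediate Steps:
$t{\left(m,c \right)} = 8 + c$ ($t{\left(m,c \right)} = c + 2 \cdot 4 = c + 8 = 8 + c$)
$F = -51$ ($F = 3 \left(-17\right) = -51$)
$b{\left(a \right)} = \frac{1}{66 + a}$ ($b{\left(a \right)} = \frac{1}{a + \left(8 + 3\right) \left(-3\right) \left(-2\right)} = \frac{1}{a + 11 \left(-3\right) \left(-2\right)} = \frac{1}{a - -66} = \frac{1}{a + 66} = \frac{1}{66 + a}$)
$F b{\left(-13 \right)} = - \frac{51}{66 - 13} = - \frac{51}{53}$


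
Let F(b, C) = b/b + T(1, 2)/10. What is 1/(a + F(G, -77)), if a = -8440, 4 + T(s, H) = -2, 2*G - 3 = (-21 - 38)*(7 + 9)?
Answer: -5/42198 ≈ -0.00011849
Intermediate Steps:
G = -941/2 (G = 3/2 + ((-21 - 38)*(7 + 9))/2 = 3/2 + (-59*16)/2 = 3/2 + (½)*(-944) = 3/2 - 472 = -941/2 ≈ -470.50)
T(s, H) = -6 (T(s, H) = -4 - 2 = -6)
F(b, C) = ⅖ (F(b, C) = b/b - 6/10 = 1 - 6*⅒ = 1 - ⅗ = ⅖)
1/(a + F(G, -77)) = 1/(-8440 + ⅖) = 1/(-42198/5) = -5/42198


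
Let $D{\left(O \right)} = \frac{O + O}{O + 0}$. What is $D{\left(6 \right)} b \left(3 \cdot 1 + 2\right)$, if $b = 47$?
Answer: $470$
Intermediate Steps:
$D{\left(O \right)} = 2$ ($D{\left(O \right)} = \frac{2 O}{O} = 2$)
$D{\left(6 \right)} b \left(3 \cdot 1 + 2\right) = 2 \cdot 47 \left(3 \cdot 1 + 2\right) = 94 \left(3 + 2\right) = 94 \cdot 5 = 470$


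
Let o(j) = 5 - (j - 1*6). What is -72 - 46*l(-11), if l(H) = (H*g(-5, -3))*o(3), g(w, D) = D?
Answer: -12216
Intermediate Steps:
o(j) = 11 - j (o(j) = 5 - (j - 6) = 5 - (-6 + j) = 5 + (6 - j) = 11 - j)
l(H) = -24*H (l(H) = (H*(-3))*(11 - 1*3) = (-3*H)*(11 - 3) = -3*H*8 = -24*H)
-72 - 46*l(-11) = -72 - (-1104)*(-11) = -72 - 46*264 = -72 - 12144 = -12216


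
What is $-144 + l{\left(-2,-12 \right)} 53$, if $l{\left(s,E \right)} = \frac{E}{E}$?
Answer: $-91$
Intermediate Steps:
$l{\left(s,E \right)} = 1$
$-144 + l{\left(-2,-12 \right)} 53 = -144 + 1 \cdot 53 = -144 + 53 = -91$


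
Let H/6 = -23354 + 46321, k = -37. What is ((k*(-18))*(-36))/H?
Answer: -3996/22967 ≈ -0.17399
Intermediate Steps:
H = 137802 (H = 6*(-23354 + 46321) = 6*22967 = 137802)
((k*(-18))*(-36))/H = (-37*(-18)*(-36))/137802 = (666*(-36))*(1/137802) = -23976*1/137802 = -3996/22967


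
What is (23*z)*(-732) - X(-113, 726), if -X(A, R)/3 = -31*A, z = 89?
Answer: -1487895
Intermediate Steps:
X(A, R) = 93*A (X(A, R) = -(-93)*A = 93*A)
(23*z)*(-732) - X(-113, 726) = (23*89)*(-732) - 93*(-113) = 2047*(-732) - 1*(-10509) = -1498404 + 10509 = -1487895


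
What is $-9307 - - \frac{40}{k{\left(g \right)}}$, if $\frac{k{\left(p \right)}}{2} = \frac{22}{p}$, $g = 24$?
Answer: $- \frac{102137}{11} \approx -9285.2$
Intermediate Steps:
$k{\left(p \right)} = \frac{44}{p}$ ($k{\left(p \right)} = 2 \frac{22}{p} = \frac{44}{p}$)
$-9307 - - \frac{40}{k{\left(g \right)}} = -9307 - - \frac{40}{44 \cdot \frac{1}{24}} = -9307 - - \frac{40}{\frac{11}{6}} = -9307 - \left(-40\right) \frac{6}{11} = -9307 - - \frac{240}{11} = -9307 + \frac{240}{11} = - \frac{102137}{11}$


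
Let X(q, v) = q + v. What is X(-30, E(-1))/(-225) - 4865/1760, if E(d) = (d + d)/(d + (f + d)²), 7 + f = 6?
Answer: -624391/237600 ≈ -2.6279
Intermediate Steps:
f = -1 (f = -7 + 6 = -1)
E(d) = 2*d/(d + (-1 + d)²) (E(d) = (d + d)/(d + (-1 + d)²) = (2*d)/(d + (-1 + d)²) = 2*d/(d + (-1 + d)²))
X(-30, E(-1))/(-225) - 4865/1760 = (-30 + 2*(-1)/(-1 + (-1 - 1)²))/(-225) - 4865/1760 = (-30 + 2*(-1)/(-1 + (-2)²))*(-1/225) - 4865*1/1760 = (-30 + 2*(-1)/(-1 + 4))*(-1/225) - 973/352 = (-30 + 2*(-1)/3)*(-1/225) - 973/352 = (-30 + 2*(-1)*(⅓))*(-1/225) - 973/352 = (-30 - ⅔)*(-1/225) - 973/352 = -92/3*(-1/225) - 973/352 = 92/675 - 973/352 = -624391/237600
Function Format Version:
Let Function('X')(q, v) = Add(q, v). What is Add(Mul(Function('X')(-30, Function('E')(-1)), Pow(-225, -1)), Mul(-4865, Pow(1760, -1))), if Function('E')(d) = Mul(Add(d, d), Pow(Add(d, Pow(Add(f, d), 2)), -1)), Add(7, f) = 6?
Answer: Rational(-624391, 237600) ≈ -2.6279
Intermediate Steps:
f = -1 (f = Add(-7, 6) = -1)
Function('E')(d) = Mul(2, d, Pow(Add(d, Pow(Add(-1, d), 2)), -1)) (Function('E')(d) = Mul(Add(d, d), Pow(Add(d, Pow(Add(-1, d), 2)), -1)) = Mul(Mul(2, d), Pow(Add(d, Pow(Add(-1, d), 2)), -1)) = Mul(2, d, Pow(Add(d, Pow(Add(-1, d), 2)), -1)))
Add(Mul(Function('X')(-30, Function('E')(-1)), Pow(-225, -1)), Mul(-4865, Pow(1760, -1))) = Add(Mul(Add(-30, Mul(2, -1, Pow(Add(-1, Pow(Add(-1, -1), 2)), -1))), Pow(-225, -1)), Mul(-4865, Pow(1760, -1))) = Add(Mul(Add(-30, Mul(2, -1, Pow(Add(-1, Pow(-2, 2)), -1))), Rational(-1, 225)), Mul(-4865, Rational(1, 1760))) = Add(Mul(Add(-30, Mul(2, -1, Pow(Add(-1, 4), -1))), Rational(-1, 225)), Rational(-973, 352)) = Add(Mul(Add(-30, Mul(2, -1, Pow(3, -1))), Rational(-1, 225)), Rational(-973, 352)) = Add(Mul(Add(-30, Mul(2, -1, Rational(1, 3))), Rational(-1, 225)), Rational(-973, 352)) = Add(Mul(Add(-30, Rational(-2, 3)), Rational(-1, 225)), Rational(-973, 352)) = Add(Mul(Rational(-92, 3), Rational(-1, 225)), Rational(-973, 352)) = Add(Rational(92, 675), Rational(-973, 352)) = Rational(-624391, 237600)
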